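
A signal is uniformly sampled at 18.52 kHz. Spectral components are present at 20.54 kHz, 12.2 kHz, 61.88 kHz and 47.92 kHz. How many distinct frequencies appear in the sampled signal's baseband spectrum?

3

fs/2 = 9.26 kHz.
20.54 kHz mod fs = 2.02 kHz.
2.02 kHz ≤ fs/2 = 9.26 kHz, appears at 2.02 kHz.
12.2 kHz > fs/2 = 9.26 kHz, folds to fs − 12.2 kHz = 6.32 kHz.
61.88 kHz mod fs = 6.32 kHz.
6.32 kHz ≤ fs/2 = 9.26 kHz, appears at 6.32 kHz.
47.92 kHz mod fs = 10.88 kHz.
10.88 kHz > fs/2 = 9.26 kHz, folds to fs − 10.88 kHz = 7.64 kHz.
Distinct values: {2.02 kHz, 6.32 kHz, 7.64 kHz} → 3.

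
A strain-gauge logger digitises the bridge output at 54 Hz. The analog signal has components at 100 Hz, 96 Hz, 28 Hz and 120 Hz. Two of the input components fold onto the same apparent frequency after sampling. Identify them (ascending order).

96 Hz, 120 Hz

fs/2 = 27 Hz.
100 Hz mod fs = 46 Hz.
46 Hz > fs/2 = 27 Hz, folds to fs − 46 Hz = 8 Hz.
96 Hz mod fs = 42 Hz.
42 Hz > fs/2 = 27 Hz, folds to fs − 42 Hz = 12 Hz.
28 Hz > fs/2 = 27 Hz, folds to fs − 28 Hz = 26 Hz.
120 Hz mod fs = 12 Hz.
12 Hz ≤ fs/2 = 27 Hz, appears at 12 Hz.
96 Hz and 120 Hz both map to 12 Hz.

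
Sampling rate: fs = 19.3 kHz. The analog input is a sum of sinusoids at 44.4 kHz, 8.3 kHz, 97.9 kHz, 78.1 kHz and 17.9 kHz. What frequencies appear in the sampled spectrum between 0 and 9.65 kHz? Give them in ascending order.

fs/2 = 9.65 kHz.
44.4 kHz mod fs = 5.8 kHz.
5.8 kHz ≤ fs/2 = 9.65 kHz, appears at 5.8 kHz.
8.3 kHz ≤ fs/2 = 9.65 kHz, passes unchanged.
97.9 kHz mod fs = 1.4 kHz.
1.4 kHz ≤ fs/2 = 9.65 kHz, appears at 1.4 kHz.
78.1 kHz mod fs = 0.9 kHz.
0.9 kHz ≤ fs/2 = 9.65 kHz, appears at 0.9 kHz.
17.9 kHz > fs/2 = 9.65 kHz, folds to fs − 17.9 kHz = 1.4 kHz.
Distinct values: {0.9 kHz, 1.4 kHz, 5.8 kHz, 8.3 kHz}.

0.9 kHz, 1.4 kHz, 5.8 kHz, 8.3 kHz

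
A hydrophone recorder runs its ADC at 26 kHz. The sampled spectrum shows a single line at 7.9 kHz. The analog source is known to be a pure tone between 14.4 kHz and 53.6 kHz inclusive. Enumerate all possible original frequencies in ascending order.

Frequencies that alias to 7.9 kHz are k·fs ± 7.9 kHz for integer k ≥ 0.
k=0: 7.9 kHz.
k=1: 18.1 kHz, 33.9 kHz.
k=2: 44.1 kHz, 59.9 kHz.
k=3: 70.1 kHz, 85.9 kHz.
Within [14.4 kHz, 53.6 kHz]: 18.1 kHz, 33.9 kHz, 44.1 kHz.

18.1 kHz, 33.9 kHz, 44.1 kHz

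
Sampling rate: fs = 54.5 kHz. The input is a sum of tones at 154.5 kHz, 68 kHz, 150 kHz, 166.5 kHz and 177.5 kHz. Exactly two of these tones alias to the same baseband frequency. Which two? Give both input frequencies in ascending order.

68 kHz, 150 kHz

fs/2 = 27.25 kHz.
154.5 kHz mod fs = 45.5 kHz.
45.5 kHz > fs/2 = 27.25 kHz, folds to fs − 45.5 kHz = 9 kHz.
68 kHz mod fs = 13.5 kHz.
13.5 kHz ≤ fs/2 = 27.25 kHz, appears at 13.5 kHz.
150 kHz mod fs = 41 kHz.
41 kHz > fs/2 = 27.25 kHz, folds to fs − 41 kHz = 13.5 kHz.
166.5 kHz mod fs = 3 kHz.
3 kHz ≤ fs/2 = 27.25 kHz, appears at 3 kHz.
177.5 kHz mod fs = 14 kHz.
14 kHz ≤ fs/2 = 27.25 kHz, appears at 14 kHz.
68 kHz and 150 kHz both map to 13.5 kHz.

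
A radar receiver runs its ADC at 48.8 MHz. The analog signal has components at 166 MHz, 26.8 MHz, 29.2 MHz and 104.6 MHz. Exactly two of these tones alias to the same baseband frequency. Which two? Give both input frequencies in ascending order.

29.2 MHz, 166 MHz

fs/2 = 24.4 MHz.
166 MHz mod fs = 19.6 MHz.
19.6 MHz ≤ fs/2 = 24.4 MHz, appears at 19.6 MHz.
26.8 MHz > fs/2 = 24.4 MHz, folds to fs − 26.8 MHz = 22 MHz.
29.2 MHz > fs/2 = 24.4 MHz, folds to fs − 29.2 MHz = 19.6 MHz.
104.6 MHz mod fs = 7 MHz.
7 MHz ≤ fs/2 = 24.4 MHz, appears at 7 MHz.
29.2 MHz and 166 MHz both map to 19.6 MHz.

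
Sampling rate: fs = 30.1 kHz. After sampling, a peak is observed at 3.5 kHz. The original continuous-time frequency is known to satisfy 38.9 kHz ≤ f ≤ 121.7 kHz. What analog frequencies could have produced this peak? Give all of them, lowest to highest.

Frequencies that alias to 3.5 kHz are k·fs ± 3.5 kHz for integer k ≥ 0.
k=0: 3.5 kHz.
k=1: 26.6 kHz, 33.6 kHz.
k=2: 56.7 kHz, 63.7 kHz.
k=3: 86.8 kHz, 93.8 kHz.
k=4: 116.9 kHz, 123.9 kHz.
k=5: 147 kHz, 154 kHz.
Within [38.9 kHz, 121.7 kHz]: 56.7 kHz, 63.7 kHz, 86.8 kHz, 93.8 kHz, 116.9 kHz.

56.7 kHz, 63.7 kHz, 86.8 kHz, 93.8 kHz, 116.9 kHz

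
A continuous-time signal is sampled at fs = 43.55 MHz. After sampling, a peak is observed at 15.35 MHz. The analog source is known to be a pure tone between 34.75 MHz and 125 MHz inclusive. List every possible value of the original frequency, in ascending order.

58.9 MHz, 71.75 MHz, 102.45 MHz, 115.3 MHz

Frequencies that alias to 15.35 MHz are k·fs ± 15.35 MHz for integer k ≥ 0.
k=0: 15.35 MHz.
k=1: 28.2 MHz, 58.9 MHz.
k=2: 71.75 MHz, 102.45 MHz.
k=3: 115.3 MHz, 146 MHz.
k=4: 158.85 MHz, 189.55 MHz.
Within [34.75 MHz, 125 MHz]: 58.9 MHz, 71.75 MHz, 102.45 MHz, 115.3 MHz.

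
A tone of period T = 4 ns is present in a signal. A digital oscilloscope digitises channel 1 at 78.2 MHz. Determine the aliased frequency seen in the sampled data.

15.4 MHz

T = 4 ns → f = 1/T = 250 MHz.
250 MHz mod fs = 15.4 MHz.
15.4 MHz ≤ fs/2 = 39.1 MHz, appears at 15.4 MHz.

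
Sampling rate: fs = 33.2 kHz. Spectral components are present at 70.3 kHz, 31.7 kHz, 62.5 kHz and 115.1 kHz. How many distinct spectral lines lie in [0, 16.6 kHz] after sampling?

3

fs/2 = 16.6 kHz.
70.3 kHz mod fs = 3.9 kHz.
3.9 kHz ≤ fs/2 = 16.6 kHz, appears at 3.9 kHz.
31.7 kHz > fs/2 = 16.6 kHz, folds to fs − 31.7 kHz = 1.5 kHz.
62.5 kHz mod fs = 29.3 kHz.
29.3 kHz > fs/2 = 16.6 kHz, folds to fs − 29.3 kHz = 3.9 kHz.
115.1 kHz mod fs = 15.5 kHz.
15.5 kHz ≤ fs/2 = 16.6 kHz, appears at 15.5 kHz.
Distinct values: {1.5 kHz, 3.9 kHz, 15.5 kHz} → 3.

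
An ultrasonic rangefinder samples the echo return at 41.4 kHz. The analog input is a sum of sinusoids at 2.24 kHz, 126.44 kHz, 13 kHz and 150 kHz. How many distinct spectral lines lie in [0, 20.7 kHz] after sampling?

fs/2 = 20.7 kHz.
2.24 kHz ≤ fs/2 = 20.7 kHz, passes unchanged.
126.44 kHz mod fs = 2.24 kHz.
2.24 kHz ≤ fs/2 = 20.7 kHz, appears at 2.24 kHz.
13 kHz ≤ fs/2 = 20.7 kHz, passes unchanged.
150 kHz mod fs = 25.8 kHz.
25.8 kHz > fs/2 = 20.7 kHz, folds to fs − 25.8 kHz = 15.6 kHz.
Distinct values: {2.24 kHz, 13 kHz, 15.6 kHz} → 3.

3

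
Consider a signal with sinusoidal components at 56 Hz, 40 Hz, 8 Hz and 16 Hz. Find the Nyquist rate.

112 Hz

Highest-frequency component: 56 Hz.
Nyquist rate = 2 × 56 Hz = 112 Hz.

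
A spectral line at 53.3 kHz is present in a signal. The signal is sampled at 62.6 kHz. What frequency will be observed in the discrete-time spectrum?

53.3 kHz > fs/2 = 31.3 kHz, folds to fs − 53.3 kHz = 9.3 kHz.

9.3 kHz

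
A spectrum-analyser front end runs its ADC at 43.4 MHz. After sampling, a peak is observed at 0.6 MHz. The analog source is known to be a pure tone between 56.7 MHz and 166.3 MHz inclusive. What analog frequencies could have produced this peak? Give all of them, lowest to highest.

86.2 MHz, 87.4 MHz, 129.6 MHz, 130.8 MHz

Frequencies that alias to 0.6 MHz are k·fs ± 0.6 MHz for integer k ≥ 0.
k=0: 0.6 MHz.
k=1: 42.8 MHz, 44 MHz.
k=2: 86.2 MHz, 87.4 MHz.
k=3: 129.6 MHz, 130.8 MHz.
k=4: 173 MHz, 174.2 MHz.
Within [56.7 MHz, 166.3 MHz]: 86.2 MHz, 87.4 MHz, 129.6 MHz, 130.8 MHz.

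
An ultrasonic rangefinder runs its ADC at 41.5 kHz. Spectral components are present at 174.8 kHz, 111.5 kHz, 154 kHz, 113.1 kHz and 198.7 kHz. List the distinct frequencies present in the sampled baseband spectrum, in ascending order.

8.8 kHz, 11.4 kHz, 12 kHz, 13 kHz

fs/2 = 20.75 kHz.
174.8 kHz mod fs = 8.8 kHz.
8.8 kHz ≤ fs/2 = 20.75 kHz, appears at 8.8 kHz.
111.5 kHz mod fs = 28.5 kHz.
28.5 kHz > fs/2 = 20.75 kHz, folds to fs − 28.5 kHz = 13 kHz.
154 kHz mod fs = 29.5 kHz.
29.5 kHz > fs/2 = 20.75 kHz, folds to fs − 29.5 kHz = 12 kHz.
113.1 kHz mod fs = 30.1 kHz.
30.1 kHz > fs/2 = 20.75 kHz, folds to fs − 30.1 kHz = 11.4 kHz.
198.7 kHz mod fs = 32.7 kHz.
32.7 kHz > fs/2 = 20.75 kHz, folds to fs − 32.7 kHz = 8.8 kHz.
Distinct values: {8.8 kHz, 11.4 kHz, 12 kHz, 13 kHz}.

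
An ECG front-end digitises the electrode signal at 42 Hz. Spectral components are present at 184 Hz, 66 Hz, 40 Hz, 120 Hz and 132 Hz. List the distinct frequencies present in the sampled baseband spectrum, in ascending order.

fs/2 = 21 Hz.
184 Hz mod fs = 16 Hz.
16 Hz ≤ fs/2 = 21 Hz, appears at 16 Hz.
66 Hz mod fs = 24 Hz.
24 Hz > fs/2 = 21 Hz, folds to fs − 24 Hz = 18 Hz.
40 Hz > fs/2 = 21 Hz, folds to fs − 40 Hz = 2 Hz.
120 Hz mod fs = 36 Hz.
36 Hz > fs/2 = 21 Hz, folds to fs − 36 Hz = 6 Hz.
132 Hz mod fs = 6 Hz.
6 Hz ≤ fs/2 = 21 Hz, appears at 6 Hz.
Distinct values: {2 Hz, 6 Hz, 16 Hz, 18 Hz}.

2 Hz, 6 Hz, 16 Hz, 18 Hz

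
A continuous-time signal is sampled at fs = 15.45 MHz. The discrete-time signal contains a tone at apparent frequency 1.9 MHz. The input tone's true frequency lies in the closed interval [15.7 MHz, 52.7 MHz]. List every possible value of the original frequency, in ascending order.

17.35 MHz, 29 MHz, 32.8 MHz, 44.45 MHz, 48.25 MHz

Frequencies that alias to 1.9 MHz are k·fs ± 1.9 MHz for integer k ≥ 0.
k=0: 1.9 MHz.
k=1: 13.55 MHz, 17.35 MHz.
k=2: 29 MHz, 32.8 MHz.
k=3: 44.45 MHz, 48.25 MHz.
k=4: 59.9 MHz, 63.7 MHz.
Within [15.7 MHz, 52.7 MHz]: 17.35 MHz, 29 MHz, 32.8 MHz, 44.45 MHz, 48.25 MHz.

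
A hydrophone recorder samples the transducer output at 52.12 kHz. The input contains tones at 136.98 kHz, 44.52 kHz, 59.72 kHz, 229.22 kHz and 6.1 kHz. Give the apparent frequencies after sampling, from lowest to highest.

6.1 kHz, 7.6 kHz, 19.38 kHz, 20.74 kHz

fs/2 = 26.06 kHz.
136.98 kHz mod fs = 32.74 kHz.
32.74 kHz > fs/2 = 26.06 kHz, folds to fs − 32.74 kHz = 19.38 kHz.
44.52 kHz > fs/2 = 26.06 kHz, folds to fs − 44.52 kHz = 7.6 kHz.
59.72 kHz mod fs = 7.6 kHz.
7.6 kHz ≤ fs/2 = 26.06 kHz, appears at 7.6 kHz.
229.22 kHz mod fs = 20.74 kHz.
20.74 kHz ≤ fs/2 = 26.06 kHz, appears at 20.74 kHz.
6.1 kHz ≤ fs/2 = 26.06 kHz, passes unchanged.
Distinct values: {6.1 kHz, 7.6 kHz, 19.38 kHz, 20.74 kHz}.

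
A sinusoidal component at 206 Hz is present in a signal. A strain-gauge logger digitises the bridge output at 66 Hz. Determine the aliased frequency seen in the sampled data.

8 Hz

206 Hz mod fs = 8 Hz.
8 Hz ≤ fs/2 = 33 Hz, appears at 8 Hz.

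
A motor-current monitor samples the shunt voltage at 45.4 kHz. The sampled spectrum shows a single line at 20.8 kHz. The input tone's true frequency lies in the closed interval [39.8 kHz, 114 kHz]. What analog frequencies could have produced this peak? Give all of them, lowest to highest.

66.2 kHz, 70 kHz, 111.6 kHz

Frequencies that alias to 20.8 kHz are k·fs ± 20.8 kHz for integer k ≥ 0.
k=0: 20.8 kHz.
k=1: 24.6 kHz, 66.2 kHz.
k=2: 70 kHz, 111.6 kHz.
k=3: 115.4 kHz, 157 kHz.
Within [39.8 kHz, 114 kHz]: 66.2 kHz, 70 kHz, 111.6 kHz.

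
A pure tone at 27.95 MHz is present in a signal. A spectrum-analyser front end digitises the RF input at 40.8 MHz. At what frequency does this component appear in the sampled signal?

27.95 MHz > fs/2 = 20.4 MHz, folds to fs − 27.95 MHz = 12.85 MHz.

12.85 MHz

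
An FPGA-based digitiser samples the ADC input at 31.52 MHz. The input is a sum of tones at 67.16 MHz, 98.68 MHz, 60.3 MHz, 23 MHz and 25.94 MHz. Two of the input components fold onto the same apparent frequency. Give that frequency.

4.12 MHz

fs/2 = 15.76 MHz.
67.16 MHz mod fs = 4.12 MHz.
4.12 MHz ≤ fs/2 = 15.76 MHz, appears at 4.12 MHz.
98.68 MHz mod fs = 4.12 MHz.
4.12 MHz ≤ fs/2 = 15.76 MHz, appears at 4.12 MHz.
60.3 MHz mod fs = 28.78 MHz.
28.78 MHz > fs/2 = 15.76 MHz, folds to fs − 28.78 MHz = 2.74 MHz.
23 MHz > fs/2 = 15.76 MHz, folds to fs − 23 MHz = 8.52 MHz.
25.94 MHz > fs/2 = 15.76 MHz, folds to fs − 25.94 MHz = 5.58 MHz.
67.16 MHz and 98.68 MHz both map to 4.12 MHz.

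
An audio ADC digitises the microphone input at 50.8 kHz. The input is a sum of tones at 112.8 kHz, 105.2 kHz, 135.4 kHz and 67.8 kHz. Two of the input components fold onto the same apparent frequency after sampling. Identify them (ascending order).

fs/2 = 25.4 kHz.
112.8 kHz mod fs = 11.2 kHz.
11.2 kHz ≤ fs/2 = 25.4 kHz, appears at 11.2 kHz.
105.2 kHz mod fs = 3.6 kHz.
3.6 kHz ≤ fs/2 = 25.4 kHz, appears at 3.6 kHz.
135.4 kHz mod fs = 33.8 kHz.
33.8 kHz > fs/2 = 25.4 kHz, folds to fs − 33.8 kHz = 17 kHz.
67.8 kHz mod fs = 17 kHz.
17 kHz ≤ fs/2 = 25.4 kHz, appears at 17 kHz.
67.8 kHz and 135.4 kHz both map to 17 kHz.

67.8 kHz, 135.4 kHz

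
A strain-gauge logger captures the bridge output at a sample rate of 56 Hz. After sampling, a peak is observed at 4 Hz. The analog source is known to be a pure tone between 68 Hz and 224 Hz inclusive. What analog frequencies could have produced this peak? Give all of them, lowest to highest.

Frequencies that alias to 4 Hz are k·fs ± 4 Hz for integer k ≥ 0.
k=0: 4 Hz.
k=1: 52 Hz, 60 Hz.
k=2: 108 Hz, 116 Hz.
k=3: 164 Hz, 172 Hz.
k=4: 220 Hz, 228 Hz.
k=5: 276 Hz, 284 Hz.
Within [68 Hz, 224 Hz]: 108 Hz, 116 Hz, 164 Hz, 172 Hz, 220 Hz.

108 Hz, 116 Hz, 164 Hz, 172 Hz, 220 Hz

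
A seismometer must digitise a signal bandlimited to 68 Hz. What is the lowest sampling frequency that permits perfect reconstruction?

136 Hz

Nyquist rate = 2 × 68 Hz = 136 Hz.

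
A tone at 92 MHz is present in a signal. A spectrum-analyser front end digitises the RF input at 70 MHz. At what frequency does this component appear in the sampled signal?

92 MHz mod fs = 22 MHz.
22 MHz ≤ fs/2 = 35 MHz, appears at 22 MHz.

22 MHz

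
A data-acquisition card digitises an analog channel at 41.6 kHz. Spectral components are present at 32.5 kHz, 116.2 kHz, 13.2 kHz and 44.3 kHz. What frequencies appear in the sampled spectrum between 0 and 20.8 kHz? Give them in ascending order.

fs/2 = 20.8 kHz.
32.5 kHz > fs/2 = 20.8 kHz, folds to fs − 32.5 kHz = 9.1 kHz.
116.2 kHz mod fs = 33 kHz.
33 kHz > fs/2 = 20.8 kHz, folds to fs − 33 kHz = 8.6 kHz.
13.2 kHz ≤ fs/2 = 20.8 kHz, passes unchanged.
44.3 kHz mod fs = 2.7 kHz.
2.7 kHz ≤ fs/2 = 20.8 kHz, appears at 2.7 kHz.
Distinct values: {2.7 kHz, 8.6 kHz, 9.1 kHz, 13.2 kHz}.

2.7 kHz, 8.6 kHz, 9.1 kHz, 13.2 kHz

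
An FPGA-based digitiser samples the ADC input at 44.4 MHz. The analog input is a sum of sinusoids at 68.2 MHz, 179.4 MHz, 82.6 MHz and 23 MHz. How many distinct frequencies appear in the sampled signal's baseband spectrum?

4

fs/2 = 22.2 MHz.
68.2 MHz mod fs = 23.8 MHz.
23.8 MHz > fs/2 = 22.2 MHz, folds to fs − 23.8 MHz = 20.6 MHz.
179.4 MHz mod fs = 1.8 MHz.
1.8 MHz ≤ fs/2 = 22.2 MHz, appears at 1.8 MHz.
82.6 MHz mod fs = 38.2 MHz.
38.2 MHz > fs/2 = 22.2 MHz, folds to fs − 38.2 MHz = 6.2 MHz.
23 MHz > fs/2 = 22.2 MHz, folds to fs − 23 MHz = 21.4 MHz.
Distinct values: {1.8 MHz, 6.2 MHz, 20.6 MHz, 21.4 MHz} → 4.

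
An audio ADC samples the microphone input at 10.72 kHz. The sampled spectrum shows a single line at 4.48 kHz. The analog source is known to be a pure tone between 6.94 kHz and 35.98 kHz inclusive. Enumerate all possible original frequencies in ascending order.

15.2 kHz, 16.96 kHz, 25.92 kHz, 27.68 kHz

Frequencies that alias to 4.48 kHz are k·fs ± 4.48 kHz for integer k ≥ 0.
k=0: 4.48 kHz.
k=1: 6.24 kHz, 15.2 kHz.
k=2: 16.96 kHz, 25.92 kHz.
k=3: 27.68 kHz, 36.64 kHz.
k=4: 38.4 kHz, 47.36 kHz.
Within [6.94 kHz, 35.98 kHz]: 15.2 kHz, 16.96 kHz, 25.92 kHz, 27.68 kHz.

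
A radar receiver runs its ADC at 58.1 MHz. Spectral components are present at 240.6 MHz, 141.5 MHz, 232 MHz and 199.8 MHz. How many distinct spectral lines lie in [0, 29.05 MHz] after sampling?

4

fs/2 = 29.05 MHz.
240.6 MHz mod fs = 8.2 MHz.
8.2 MHz ≤ fs/2 = 29.05 MHz, appears at 8.2 MHz.
141.5 MHz mod fs = 25.3 MHz.
25.3 MHz ≤ fs/2 = 29.05 MHz, appears at 25.3 MHz.
232 MHz mod fs = 57.7 MHz.
57.7 MHz > fs/2 = 29.05 MHz, folds to fs − 57.7 MHz = 0.4 MHz.
199.8 MHz mod fs = 25.5 MHz.
25.5 MHz ≤ fs/2 = 29.05 MHz, appears at 25.5 MHz.
Distinct values: {0.4 MHz, 8.2 MHz, 25.3 MHz, 25.5 MHz} → 4.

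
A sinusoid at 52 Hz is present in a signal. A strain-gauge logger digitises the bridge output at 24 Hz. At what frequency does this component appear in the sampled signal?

52 Hz mod fs = 4 Hz.
4 Hz ≤ fs/2 = 12 Hz, appears at 4 Hz.

4 Hz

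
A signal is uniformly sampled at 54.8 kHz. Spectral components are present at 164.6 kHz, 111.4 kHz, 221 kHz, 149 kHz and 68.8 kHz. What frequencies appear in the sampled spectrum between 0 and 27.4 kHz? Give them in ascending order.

0.2 kHz, 1.8 kHz, 14 kHz, 15.4 kHz

fs/2 = 27.4 kHz.
164.6 kHz mod fs = 0.2 kHz.
0.2 kHz ≤ fs/2 = 27.4 kHz, appears at 0.2 kHz.
111.4 kHz mod fs = 1.8 kHz.
1.8 kHz ≤ fs/2 = 27.4 kHz, appears at 1.8 kHz.
221 kHz mod fs = 1.8 kHz.
1.8 kHz ≤ fs/2 = 27.4 kHz, appears at 1.8 kHz.
149 kHz mod fs = 39.4 kHz.
39.4 kHz > fs/2 = 27.4 kHz, folds to fs − 39.4 kHz = 15.4 kHz.
68.8 kHz mod fs = 14 kHz.
14 kHz ≤ fs/2 = 27.4 kHz, appears at 14 kHz.
Distinct values: {0.2 kHz, 1.8 kHz, 14 kHz, 15.4 kHz}.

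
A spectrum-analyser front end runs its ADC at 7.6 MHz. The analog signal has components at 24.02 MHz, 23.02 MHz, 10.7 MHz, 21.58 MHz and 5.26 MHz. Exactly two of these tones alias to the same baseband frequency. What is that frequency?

fs/2 = 3.8 MHz.
24.02 MHz mod fs = 1.22 MHz.
1.22 MHz ≤ fs/2 = 3.8 MHz, appears at 1.22 MHz.
23.02 MHz mod fs = 0.22 MHz.
0.22 MHz ≤ fs/2 = 3.8 MHz, appears at 0.22 MHz.
10.7 MHz mod fs = 3.1 MHz.
3.1 MHz ≤ fs/2 = 3.8 MHz, appears at 3.1 MHz.
21.58 MHz mod fs = 6.38 MHz.
6.38 MHz > fs/2 = 3.8 MHz, folds to fs − 6.38 MHz = 1.22 MHz.
5.26 MHz > fs/2 = 3.8 MHz, folds to fs − 5.26 MHz = 2.34 MHz.
21.58 MHz and 24.02 MHz both map to 1.22 MHz.

1.22 MHz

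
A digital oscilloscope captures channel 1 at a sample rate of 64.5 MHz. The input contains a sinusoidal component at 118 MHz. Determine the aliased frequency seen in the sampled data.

118 MHz mod fs = 53.5 MHz.
53.5 MHz > fs/2 = 32.25 MHz, folds to fs − 53.5 MHz = 11 MHz.

11 MHz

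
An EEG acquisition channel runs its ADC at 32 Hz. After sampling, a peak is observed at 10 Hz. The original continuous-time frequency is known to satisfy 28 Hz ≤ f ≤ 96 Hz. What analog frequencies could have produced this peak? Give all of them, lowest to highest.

Frequencies that alias to 10 Hz are k·fs ± 10 Hz for integer k ≥ 0.
k=0: 10 Hz.
k=1: 22 Hz, 42 Hz.
k=2: 54 Hz, 74 Hz.
k=3: 86 Hz, 106 Hz.
k=4: 118 Hz, 138 Hz.
Within [28 Hz, 96 Hz]: 42 Hz, 54 Hz, 74 Hz, 86 Hz.

42 Hz, 54 Hz, 74 Hz, 86 Hz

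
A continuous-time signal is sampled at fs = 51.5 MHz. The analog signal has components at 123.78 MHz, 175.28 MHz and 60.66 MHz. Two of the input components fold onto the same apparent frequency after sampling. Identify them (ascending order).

fs/2 = 25.75 MHz.
123.78 MHz mod fs = 20.78 MHz.
20.78 MHz ≤ fs/2 = 25.75 MHz, appears at 20.78 MHz.
175.28 MHz mod fs = 20.78 MHz.
20.78 MHz ≤ fs/2 = 25.75 MHz, appears at 20.78 MHz.
60.66 MHz mod fs = 9.16 MHz.
9.16 MHz ≤ fs/2 = 25.75 MHz, appears at 9.16 MHz.
123.78 MHz and 175.28 MHz both map to 20.78 MHz.

123.78 MHz, 175.28 MHz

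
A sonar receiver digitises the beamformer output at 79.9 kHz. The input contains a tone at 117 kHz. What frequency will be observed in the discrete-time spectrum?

37.1 kHz

117 kHz mod fs = 37.1 kHz.
37.1 kHz ≤ fs/2 = 39.95 kHz, appears at 37.1 kHz.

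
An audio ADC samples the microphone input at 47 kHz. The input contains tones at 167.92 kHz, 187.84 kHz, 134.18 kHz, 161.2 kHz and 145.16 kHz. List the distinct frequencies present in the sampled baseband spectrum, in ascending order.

0.16 kHz, 4.16 kHz, 6.82 kHz, 20.08 kHz, 20.2 kHz

fs/2 = 23.5 kHz.
167.92 kHz mod fs = 26.92 kHz.
26.92 kHz > fs/2 = 23.5 kHz, folds to fs − 26.92 kHz = 20.08 kHz.
187.84 kHz mod fs = 46.84 kHz.
46.84 kHz > fs/2 = 23.5 kHz, folds to fs − 46.84 kHz = 0.16 kHz.
134.18 kHz mod fs = 40.18 kHz.
40.18 kHz > fs/2 = 23.5 kHz, folds to fs − 40.18 kHz = 6.82 kHz.
161.2 kHz mod fs = 20.2 kHz.
20.2 kHz ≤ fs/2 = 23.5 kHz, appears at 20.2 kHz.
145.16 kHz mod fs = 4.16 kHz.
4.16 kHz ≤ fs/2 = 23.5 kHz, appears at 4.16 kHz.
Distinct values: {0.16 kHz, 4.16 kHz, 6.82 kHz, 20.08 kHz, 20.2 kHz}.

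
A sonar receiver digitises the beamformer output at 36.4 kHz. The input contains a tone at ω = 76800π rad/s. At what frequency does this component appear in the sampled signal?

ω = 76800π rad/s → f = ω/(2π) = 38400 Hz = 38.4 kHz.
38.4 kHz mod fs = 2 kHz.
2 kHz ≤ fs/2 = 18.2 kHz, appears at 2 kHz.

2 kHz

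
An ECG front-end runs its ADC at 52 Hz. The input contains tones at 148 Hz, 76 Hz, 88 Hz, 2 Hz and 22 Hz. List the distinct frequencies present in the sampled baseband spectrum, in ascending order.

2 Hz, 8 Hz, 16 Hz, 22 Hz, 24 Hz

fs/2 = 26 Hz.
148 Hz mod fs = 44 Hz.
44 Hz > fs/2 = 26 Hz, folds to fs − 44 Hz = 8 Hz.
76 Hz mod fs = 24 Hz.
24 Hz ≤ fs/2 = 26 Hz, appears at 24 Hz.
88 Hz mod fs = 36 Hz.
36 Hz > fs/2 = 26 Hz, folds to fs − 36 Hz = 16 Hz.
2 Hz ≤ fs/2 = 26 Hz, passes unchanged.
22 Hz ≤ fs/2 = 26 Hz, passes unchanged.
Distinct values: {2 Hz, 8 Hz, 16 Hz, 22 Hz, 24 Hz}.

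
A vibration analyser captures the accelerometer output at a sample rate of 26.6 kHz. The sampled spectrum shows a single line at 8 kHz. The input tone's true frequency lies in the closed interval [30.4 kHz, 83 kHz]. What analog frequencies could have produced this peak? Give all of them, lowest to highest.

Frequencies that alias to 8 kHz are k·fs ± 8 kHz for integer k ≥ 0.
k=0: 8 kHz.
k=1: 18.6 kHz, 34.6 kHz.
k=2: 45.2 kHz, 61.2 kHz.
k=3: 71.8 kHz, 87.8 kHz.
k=4: 98.4 kHz, 114.4 kHz.
Within [30.4 kHz, 83 kHz]: 34.6 kHz, 45.2 kHz, 61.2 kHz, 71.8 kHz.

34.6 kHz, 45.2 kHz, 61.2 kHz, 71.8 kHz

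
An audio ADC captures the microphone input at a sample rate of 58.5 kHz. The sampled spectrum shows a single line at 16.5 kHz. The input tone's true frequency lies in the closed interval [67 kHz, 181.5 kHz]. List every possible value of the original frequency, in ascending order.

75 kHz, 100.5 kHz, 133.5 kHz, 159 kHz

Frequencies that alias to 16.5 kHz are k·fs ± 16.5 kHz for integer k ≥ 0.
k=0: 16.5 kHz.
k=1: 42 kHz, 75 kHz.
k=2: 100.5 kHz, 133.5 kHz.
k=3: 159 kHz, 192 kHz.
k=4: 217.5 kHz, 250.5 kHz.
Within [67 kHz, 181.5 kHz]: 75 kHz, 100.5 kHz, 133.5 kHz, 159 kHz.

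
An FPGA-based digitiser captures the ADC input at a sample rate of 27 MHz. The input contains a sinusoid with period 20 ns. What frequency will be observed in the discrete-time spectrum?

4 MHz

T = 20 ns → f = 1/T = 50 MHz.
50 MHz mod fs = 23 MHz.
23 MHz > fs/2 = 13.5 MHz, folds to fs − 23 MHz = 4 MHz.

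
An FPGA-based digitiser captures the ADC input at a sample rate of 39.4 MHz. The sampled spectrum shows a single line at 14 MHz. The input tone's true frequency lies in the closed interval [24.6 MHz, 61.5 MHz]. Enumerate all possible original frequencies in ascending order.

Frequencies that alias to 14 MHz are k·fs ± 14 MHz for integer k ≥ 0.
k=0: 14 MHz.
k=1: 25.4 MHz, 53.4 MHz.
k=2: 64.8 MHz, 92.8 MHz.
Within [24.6 MHz, 61.5 MHz]: 25.4 MHz, 53.4 MHz.

25.4 MHz, 53.4 MHz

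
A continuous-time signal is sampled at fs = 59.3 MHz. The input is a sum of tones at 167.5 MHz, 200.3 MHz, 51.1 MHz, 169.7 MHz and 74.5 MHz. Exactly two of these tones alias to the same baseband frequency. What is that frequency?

8.2 MHz

fs/2 = 29.65 MHz.
167.5 MHz mod fs = 48.9 MHz.
48.9 MHz > fs/2 = 29.65 MHz, folds to fs − 48.9 MHz = 10.4 MHz.
200.3 MHz mod fs = 22.4 MHz.
22.4 MHz ≤ fs/2 = 29.65 MHz, appears at 22.4 MHz.
51.1 MHz > fs/2 = 29.65 MHz, folds to fs − 51.1 MHz = 8.2 MHz.
169.7 MHz mod fs = 51.1 MHz.
51.1 MHz > fs/2 = 29.65 MHz, folds to fs − 51.1 MHz = 8.2 MHz.
74.5 MHz mod fs = 15.2 MHz.
15.2 MHz ≤ fs/2 = 29.65 MHz, appears at 15.2 MHz.
51.1 MHz and 169.7 MHz both map to 8.2 MHz.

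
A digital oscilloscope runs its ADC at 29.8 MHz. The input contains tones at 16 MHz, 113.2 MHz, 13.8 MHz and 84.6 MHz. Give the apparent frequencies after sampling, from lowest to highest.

4.8 MHz, 6 MHz, 13.8 MHz

fs/2 = 14.9 MHz.
16 MHz > fs/2 = 14.9 MHz, folds to fs − 16 MHz = 13.8 MHz.
113.2 MHz mod fs = 23.8 MHz.
23.8 MHz > fs/2 = 14.9 MHz, folds to fs − 23.8 MHz = 6 MHz.
13.8 MHz ≤ fs/2 = 14.9 MHz, passes unchanged.
84.6 MHz mod fs = 25 MHz.
25 MHz > fs/2 = 14.9 MHz, folds to fs − 25 MHz = 4.8 MHz.
Distinct values: {4.8 MHz, 6 MHz, 13.8 MHz}.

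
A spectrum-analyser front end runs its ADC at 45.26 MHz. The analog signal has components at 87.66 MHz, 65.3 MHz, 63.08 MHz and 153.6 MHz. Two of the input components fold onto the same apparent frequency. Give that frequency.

17.82 MHz

fs/2 = 22.63 MHz.
87.66 MHz mod fs = 42.4 MHz.
42.4 MHz > fs/2 = 22.63 MHz, folds to fs − 42.4 MHz = 2.86 MHz.
65.3 MHz mod fs = 20.04 MHz.
20.04 MHz ≤ fs/2 = 22.63 MHz, appears at 20.04 MHz.
63.08 MHz mod fs = 17.82 MHz.
17.82 MHz ≤ fs/2 = 22.63 MHz, appears at 17.82 MHz.
153.6 MHz mod fs = 17.82 MHz.
17.82 MHz ≤ fs/2 = 22.63 MHz, appears at 17.82 MHz.
63.08 MHz and 153.6 MHz both map to 17.82 MHz.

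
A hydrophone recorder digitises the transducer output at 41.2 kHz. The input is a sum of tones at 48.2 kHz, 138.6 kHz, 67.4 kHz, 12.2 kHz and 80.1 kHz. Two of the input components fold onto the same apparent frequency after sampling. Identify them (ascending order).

67.4 kHz, 138.6 kHz

fs/2 = 20.6 kHz.
48.2 kHz mod fs = 7 kHz.
7 kHz ≤ fs/2 = 20.6 kHz, appears at 7 kHz.
138.6 kHz mod fs = 15 kHz.
15 kHz ≤ fs/2 = 20.6 kHz, appears at 15 kHz.
67.4 kHz mod fs = 26.2 kHz.
26.2 kHz > fs/2 = 20.6 kHz, folds to fs − 26.2 kHz = 15 kHz.
12.2 kHz ≤ fs/2 = 20.6 kHz, passes unchanged.
80.1 kHz mod fs = 38.9 kHz.
38.9 kHz > fs/2 = 20.6 kHz, folds to fs − 38.9 kHz = 2.3 kHz.
67.4 kHz and 138.6 kHz both map to 15 kHz.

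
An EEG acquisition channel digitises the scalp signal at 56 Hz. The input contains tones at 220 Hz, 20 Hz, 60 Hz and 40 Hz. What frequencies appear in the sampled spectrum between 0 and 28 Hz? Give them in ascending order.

4 Hz, 16 Hz, 20 Hz

fs/2 = 28 Hz.
220 Hz mod fs = 52 Hz.
52 Hz > fs/2 = 28 Hz, folds to fs − 52 Hz = 4 Hz.
20 Hz ≤ fs/2 = 28 Hz, passes unchanged.
60 Hz mod fs = 4 Hz.
4 Hz ≤ fs/2 = 28 Hz, appears at 4 Hz.
40 Hz > fs/2 = 28 Hz, folds to fs − 40 Hz = 16 Hz.
Distinct values: {4 Hz, 16 Hz, 20 Hz}.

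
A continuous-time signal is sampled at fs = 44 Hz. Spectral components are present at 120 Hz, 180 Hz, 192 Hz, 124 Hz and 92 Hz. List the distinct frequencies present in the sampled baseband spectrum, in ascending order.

fs/2 = 22 Hz.
120 Hz mod fs = 32 Hz.
32 Hz > fs/2 = 22 Hz, folds to fs − 32 Hz = 12 Hz.
180 Hz mod fs = 4 Hz.
4 Hz ≤ fs/2 = 22 Hz, appears at 4 Hz.
192 Hz mod fs = 16 Hz.
16 Hz ≤ fs/2 = 22 Hz, appears at 16 Hz.
124 Hz mod fs = 36 Hz.
36 Hz > fs/2 = 22 Hz, folds to fs − 36 Hz = 8 Hz.
92 Hz mod fs = 4 Hz.
4 Hz ≤ fs/2 = 22 Hz, appears at 4 Hz.
Distinct values: {4 Hz, 8 Hz, 12 Hz, 16 Hz}.

4 Hz, 8 Hz, 12 Hz, 16 Hz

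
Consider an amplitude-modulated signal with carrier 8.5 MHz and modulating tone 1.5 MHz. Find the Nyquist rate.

AM sidebands sit at fc ± fm = 7 MHz and 10 MHz.
Highest-frequency component: 10 MHz.
Nyquist rate = 2 × 10 MHz = 20 MHz.

20 MHz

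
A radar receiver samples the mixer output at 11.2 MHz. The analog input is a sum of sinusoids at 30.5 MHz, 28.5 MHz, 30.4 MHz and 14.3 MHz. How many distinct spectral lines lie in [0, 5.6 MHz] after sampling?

fs/2 = 5.6 MHz.
30.5 MHz mod fs = 8.1 MHz.
8.1 MHz > fs/2 = 5.6 MHz, folds to fs − 8.1 MHz = 3.1 MHz.
28.5 MHz mod fs = 6.1 MHz.
6.1 MHz > fs/2 = 5.6 MHz, folds to fs − 6.1 MHz = 5.1 MHz.
30.4 MHz mod fs = 8 MHz.
8 MHz > fs/2 = 5.6 MHz, folds to fs − 8 MHz = 3.2 MHz.
14.3 MHz mod fs = 3.1 MHz.
3.1 MHz ≤ fs/2 = 5.6 MHz, appears at 3.1 MHz.
Distinct values: {3.1 MHz, 3.2 MHz, 5.1 MHz} → 3.

3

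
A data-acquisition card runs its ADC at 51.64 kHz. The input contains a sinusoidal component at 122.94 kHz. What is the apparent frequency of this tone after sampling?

122.94 kHz mod fs = 19.66 kHz.
19.66 kHz ≤ fs/2 = 25.82 kHz, appears at 19.66 kHz.

19.66 kHz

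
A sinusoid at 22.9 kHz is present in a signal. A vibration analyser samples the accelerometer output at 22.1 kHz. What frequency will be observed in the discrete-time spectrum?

22.9 kHz mod fs = 0.8 kHz.
0.8 kHz ≤ fs/2 = 11.05 kHz, appears at 0.8 kHz.

0.8 kHz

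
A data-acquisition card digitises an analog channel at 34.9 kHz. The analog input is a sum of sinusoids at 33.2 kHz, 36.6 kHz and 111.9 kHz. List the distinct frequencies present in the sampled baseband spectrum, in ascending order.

fs/2 = 17.45 kHz.
33.2 kHz > fs/2 = 17.45 kHz, folds to fs − 33.2 kHz = 1.7 kHz.
36.6 kHz mod fs = 1.7 kHz.
1.7 kHz ≤ fs/2 = 17.45 kHz, appears at 1.7 kHz.
111.9 kHz mod fs = 7.2 kHz.
7.2 kHz ≤ fs/2 = 17.45 kHz, appears at 7.2 kHz.
Distinct values: {1.7 kHz, 7.2 kHz}.

1.7 kHz, 7.2 kHz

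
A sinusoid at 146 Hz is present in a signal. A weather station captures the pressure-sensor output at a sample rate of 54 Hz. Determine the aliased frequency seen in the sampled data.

16 Hz

146 Hz mod fs = 38 Hz.
38 Hz > fs/2 = 27 Hz, folds to fs − 38 Hz = 16 Hz.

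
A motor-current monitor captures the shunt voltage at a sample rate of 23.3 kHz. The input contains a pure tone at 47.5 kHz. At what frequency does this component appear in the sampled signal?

0.9 kHz

47.5 kHz mod fs = 0.9 kHz.
0.9 kHz ≤ fs/2 = 11.65 kHz, appears at 0.9 kHz.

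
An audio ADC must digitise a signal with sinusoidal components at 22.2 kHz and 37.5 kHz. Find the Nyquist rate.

Highest-frequency component: 37.5 kHz.
Nyquist rate = 2 × 37.5 kHz = 75 kHz.

75 kHz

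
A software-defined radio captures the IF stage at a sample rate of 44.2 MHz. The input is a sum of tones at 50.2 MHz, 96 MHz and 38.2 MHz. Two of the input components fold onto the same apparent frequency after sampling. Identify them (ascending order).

fs/2 = 22.1 MHz.
50.2 MHz mod fs = 6 MHz.
6 MHz ≤ fs/2 = 22.1 MHz, appears at 6 MHz.
96 MHz mod fs = 7.6 MHz.
7.6 MHz ≤ fs/2 = 22.1 MHz, appears at 7.6 MHz.
38.2 MHz > fs/2 = 22.1 MHz, folds to fs − 38.2 MHz = 6 MHz.
38.2 MHz and 50.2 MHz both map to 6 MHz.

38.2 MHz, 50.2 MHz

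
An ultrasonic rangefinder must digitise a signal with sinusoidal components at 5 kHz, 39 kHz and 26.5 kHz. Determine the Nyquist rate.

78 kHz

Highest-frequency component: 39 kHz.
Nyquist rate = 2 × 39 kHz = 78 kHz.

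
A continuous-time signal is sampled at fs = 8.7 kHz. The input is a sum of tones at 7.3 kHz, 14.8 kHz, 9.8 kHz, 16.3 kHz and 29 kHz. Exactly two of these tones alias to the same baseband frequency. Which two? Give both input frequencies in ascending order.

9.8 kHz, 16.3 kHz

fs/2 = 4.35 kHz.
7.3 kHz > fs/2 = 4.35 kHz, folds to fs − 7.3 kHz = 1.4 kHz.
14.8 kHz mod fs = 6.1 kHz.
6.1 kHz > fs/2 = 4.35 kHz, folds to fs − 6.1 kHz = 2.6 kHz.
9.8 kHz mod fs = 1.1 kHz.
1.1 kHz ≤ fs/2 = 4.35 kHz, appears at 1.1 kHz.
16.3 kHz mod fs = 7.6 kHz.
7.6 kHz > fs/2 = 4.35 kHz, folds to fs − 7.6 kHz = 1.1 kHz.
29 kHz mod fs = 2.9 kHz.
2.9 kHz ≤ fs/2 = 4.35 kHz, appears at 2.9 kHz.
9.8 kHz and 16.3 kHz both map to 1.1 kHz.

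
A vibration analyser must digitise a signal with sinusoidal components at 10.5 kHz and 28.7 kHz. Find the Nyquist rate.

57.4 kHz

Highest-frequency component: 28.7 kHz.
Nyquist rate = 2 × 28.7 kHz = 57.4 kHz.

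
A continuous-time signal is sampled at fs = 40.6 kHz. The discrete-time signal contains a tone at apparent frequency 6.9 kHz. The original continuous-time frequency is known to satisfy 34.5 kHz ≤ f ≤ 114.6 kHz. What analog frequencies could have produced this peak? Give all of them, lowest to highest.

Frequencies that alias to 6.9 kHz are k·fs ± 6.9 kHz for integer k ≥ 0.
k=0: 6.9 kHz.
k=1: 33.7 kHz, 47.5 kHz.
k=2: 74.3 kHz, 88.1 kHz.
k=3: 114.9 kHz, 128.7 kHz.
Within [34.5 kHz, 114.6 kHz]: 47.5 kHz, 74.3 kHz, 88.1 kHz.

47.5 kHz, 74.3 kHz, 88.1 kHz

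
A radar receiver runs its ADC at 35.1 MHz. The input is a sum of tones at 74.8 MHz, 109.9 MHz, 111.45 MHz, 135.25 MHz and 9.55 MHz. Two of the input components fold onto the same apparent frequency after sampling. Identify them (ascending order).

74.8 MHz, 109.9 MHz

fs/2 = 17.55 MHz.
74.8 MHz mod fs = 4.6 MHz.
4.6 MHz ≤ fs/2 = 17.55 MHz, appears at 4.6 MHz.
109.9 MHz mod fs = 4.6 MHz.
4.6 MHz ≤ fs/2 = 17.55 MHz, appears at 4.6 MHz.
111.45 MHz mod fs = 6.15 MHz.
6.15 MHz ≤ fs/2 = 17.55 MHz, appears at 6.15 MHz.
135.25 MHz mod fs = 29.95 MHz.
29.95 MHz > fs/2 = 17.55 MHz, folds to fs − 29.95 MHz = 5.15 MHz.
9.55 MHz ≤ fs/2 = 17.55 MHz, passes unchanged.
74.8 MHz and 109.9 MHz both map to 4.6 MHz.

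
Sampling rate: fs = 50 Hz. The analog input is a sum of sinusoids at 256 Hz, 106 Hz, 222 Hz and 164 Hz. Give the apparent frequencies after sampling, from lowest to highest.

6 Hz, 14 Hz, 22 Hz

fs/2 = 25 Hz.
256 Hz mod fs = 6 Hz.
6 Hz ≤ fs/2 = 25 Hz, appears at 6 Hz.
106 Hz mod fs = 6 Hz.
6 Hz ≤ fs/2 = 25 Hz, appears at 6 Hz.
222 Hz mod fs = 22 Hz.
22 Hz ≤ fs/2 = 25 Hz, appears at 22 Hz.
164 Hz mod fs = 14 Hz.
14 Hz ≤ fs/2 = 25 Hz, appears at 14 Hz.
Distinct values: {6 Hz, 14 Hz, 22 Hz}.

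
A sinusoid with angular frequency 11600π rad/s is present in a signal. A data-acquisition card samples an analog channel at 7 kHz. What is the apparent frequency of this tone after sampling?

1.2 kHz

ω = 11600π rad/s → f = ω/(2π) = 5800 Hz = 5.8 kHz.
5.8 kHz > fs/2 = 3.5 kHz, folds to fs − 5.8 kHz = 1.2 kHz.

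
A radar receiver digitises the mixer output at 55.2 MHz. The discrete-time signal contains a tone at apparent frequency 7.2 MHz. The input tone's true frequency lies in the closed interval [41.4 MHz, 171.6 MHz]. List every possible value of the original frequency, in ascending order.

48 MHz, 62.4 MHz, 103.2 MHz, 117.6 MHz, 158.4 MHz

Frequencies that alias to 7.2 MHz are k·fs ± 7.2 MHz for integer k ≥ 0.
k=0: 7.2 MHz.
k=1: 48 MHz, 62.4 MHz.
k=2: 103.2 MHz, 117.6 MHz.
k=3: 158.4 MHz, 172.8 MHz.
k=4: 213.6 MHz, 228 MHz.
Within [41.4 MHz, 171.6 MHz]: 48 MHz, 62.4 MHz, 103.2 MHz, 117.6 MHz, 158.4 MHz.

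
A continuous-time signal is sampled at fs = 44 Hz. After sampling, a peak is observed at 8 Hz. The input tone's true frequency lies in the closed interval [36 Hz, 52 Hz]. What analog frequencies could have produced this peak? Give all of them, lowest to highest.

Frequencies that alias to 8 Hz are k·fs ± 8 Hz for integer k ≥ 0.
k=0: 8 Hz.
k=1: 36 Hz, 52 Hz.
k=2: 80 Hz, 96 Hz.
Within [36 Hz, 52 Hz]: 36 Hz, 52 Hz.

36 Hz, 52 Hz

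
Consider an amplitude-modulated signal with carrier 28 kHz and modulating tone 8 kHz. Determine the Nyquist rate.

AM sidebands sit at fc ± fm = 20 kHz and 36 kHz.
Highest-frequency component: 36 kHz.
Nyquist rate = 2 × 36 kHz = 72 kHz.

72 kHz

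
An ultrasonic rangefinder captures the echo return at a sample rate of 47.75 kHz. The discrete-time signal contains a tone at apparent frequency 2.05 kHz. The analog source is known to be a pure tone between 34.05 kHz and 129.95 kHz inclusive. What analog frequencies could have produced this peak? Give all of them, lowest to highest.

45.7 kHz, 49.8 kHz, 93.45 kHz, 97.55 kHz

Frequencies that alias to 2.05 kHz are k·fs ± 2.05 kHz for integer k ≥ 0.
k=0: 2.05 kHz.
k=1: 45.7 kHz, 49.8 kHz.
k=2: 93.45 kHz, 97.55 kHz.
k=3: 141.2 kHz, 145.3 kHz.
Within [34.05 kHz, 129.95 kHz]: 45.7 kHz, 49.8 kHz, 93.45 kHz, 97.55 kHz.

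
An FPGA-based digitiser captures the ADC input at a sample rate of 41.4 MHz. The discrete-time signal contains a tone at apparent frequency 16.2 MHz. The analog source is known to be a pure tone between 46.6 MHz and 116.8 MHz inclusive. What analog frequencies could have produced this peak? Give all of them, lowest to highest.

Frequencies that alias to 16.2 MHz are k·fs ± 16.2 MHz for integer k ≥ 0.
k=0: 16.2 MHz.
k=1: 25.2 MHz, 57.6 MHz.
k=2: 66.6 MHz, 99 MHz.
k=3: 108 MHz, 140.4 MHz.
k=4: 149.4 MHz, 181.8 MHz.
Within [46.6 MHz, 116.8 MHz]: 57.6 MHz, 66.6 MHz, 99 MHz, 108 MHz.

57.6 MHz, 66.6 MHz, 99 MHz, 108 MHz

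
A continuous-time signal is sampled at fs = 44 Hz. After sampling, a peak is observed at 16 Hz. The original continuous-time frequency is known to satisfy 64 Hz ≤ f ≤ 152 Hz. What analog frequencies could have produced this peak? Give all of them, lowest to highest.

72 Hz, 104 Hz, 116 Hz, 148 Hz

Frequencies that alias to 16 Hz are k·fs ± 16 Hz for integer k ≥ 0.
k=0: 16 Hz.
k=1: 28 Hz, 60 Hz.
k=2: 72 Hz, 104 Hz.
k=3: 116 Hz, 148 Hz.
k=4: 160 Hz, 192 Hz.
Within [64 Hz, 152 Hz]: 72 Hz, 104 Hz, 116 Hz, 148 Hz.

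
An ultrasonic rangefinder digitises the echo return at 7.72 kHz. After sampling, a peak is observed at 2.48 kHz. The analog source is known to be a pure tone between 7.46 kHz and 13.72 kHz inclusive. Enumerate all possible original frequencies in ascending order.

10.2 kHz, 12.96 kHz

Frequencies that alias to 2.48 kHz are k·fs ± 2.48 kHz for integer k ≥ 0.
k=0: 2.48 kHz.
k=1: 5.24 kHz, 10.2 kHz.
k=2: 12.96 kHz, 17.92 kHz.
k=3: 20.68 kHz, 25.64 kHz.
Within [7.46 kHz, 13.72 kHz]: 10.2 kHz, 12.96 kHz.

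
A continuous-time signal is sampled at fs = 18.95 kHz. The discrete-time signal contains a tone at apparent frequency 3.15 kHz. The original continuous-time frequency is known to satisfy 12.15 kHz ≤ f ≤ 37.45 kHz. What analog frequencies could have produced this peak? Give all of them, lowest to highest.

15.8 kHz, 22.1 kHz, 34.75 kHz

Frequencies that alias to 3.15 kHz are k·fs ± 3.15 kHz for integer k ≥ 0.
k=0: 3.15 kHz.
k=1: 15.8 kHz, 22.1 kHz.
k=2: 34.75 kHz, 41.05 kHz.
k=3: 53.7 kHz, 60 kHz.
Within [12.15 kHz, 37.45 kHz]: 15.8 kHz, 22.1 kHz, 34.75 kHz.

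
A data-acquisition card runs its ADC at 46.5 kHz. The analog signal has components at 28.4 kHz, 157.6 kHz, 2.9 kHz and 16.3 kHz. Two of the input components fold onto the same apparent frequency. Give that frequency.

18.1 kHz

fs/2 = 23.25 kHz.
28.4 kHz > fs/2 = 23.25 kHz, folds to fs − 28.4 kHz = 18.1 kHz.
157.6 kHz mod fs = 18.1 kHz.
18.1 kHz ≤ fs/2 = 23.25 kHz, appears at 18.1 kHz.
2.9 kHz ≤ fs/2 = 23.25 kHz, passes unchanged.
16.3 kHz ≤ fs/2 = 23.25 kHz, passes unchanged.
28.4 kHz and 157.6 kHz both map to 18.1 kHz.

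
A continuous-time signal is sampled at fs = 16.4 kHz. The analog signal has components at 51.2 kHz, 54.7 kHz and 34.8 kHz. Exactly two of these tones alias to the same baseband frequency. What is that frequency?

2 kHz

fs/2 = 8.2 kHz.
51.2 kHz mod fs = 2 kHz.
2 kHz ≤ fs/2 = 8.2 kHz, appears at 2 kHz.
54.7 kHz mod fs = 5.5 kHz.
5.5 kHz ≤ fs/2 = 8.2 kHz, appears at 5.5 kHz.
34.8 kHz mod fs = 2 kHz.
2 kHz ≤ fs/2 = 8.2 kHz, appears at 2 kHz.
34.8 kHz and 51.2 kHz both map to 2 kHz.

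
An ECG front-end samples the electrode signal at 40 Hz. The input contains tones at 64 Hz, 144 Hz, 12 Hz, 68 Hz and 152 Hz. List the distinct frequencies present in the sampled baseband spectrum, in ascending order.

fs/2 = 20 Hz.
64 Hz mod fs = 24 Hz.
24 Hz > fs/2 = 20 Hz, folds to fs − 24 Hz = 16 Hz.
144 Hz mod fs = 24 Hz.
24 Hz > fs/2 = 20 Hz, folds to fs − 24 Hz = 16 Hz.
12 Hz ≤ fs/2 = 20 Hz, passes unchanged.
68 Hz mod fs = 28 Hz.
28 Hz > fs/2 = 20 Hz, folds to fs − 28 Hz = 12 Hz.
152 Hz mod fs = 32 Hz.
32 Hz > fs/2 = 20 Hz, folds to fs − 32 Hz = 8 Hz.
Distinct values: {8 Hz, 12 Hz, 16 Hz}.

8 Hz, 12 Hz, 16 Hz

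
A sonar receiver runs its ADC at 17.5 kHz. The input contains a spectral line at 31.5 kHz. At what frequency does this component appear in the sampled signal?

31.5 kHz mod fs = 14 kHz.
14 kHz > fs/2 = 8.75 kHz, folds to fs − 14 kHz = 3.5 kHz.

3.5 kHz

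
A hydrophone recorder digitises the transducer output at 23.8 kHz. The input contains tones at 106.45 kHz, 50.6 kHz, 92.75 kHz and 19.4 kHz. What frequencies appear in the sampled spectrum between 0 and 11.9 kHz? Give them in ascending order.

2.45 kHz, 3 kHz, 4.4 kHz, 11.25 kHz

fs/2 = 11.9 kHz.
106.45 kHz mod fs = 11.25 kHz.
11.25 kHz ≤ fs/2 = 11.9 kHz, appears at 11.25 kHz.
50.6 kHz mod fs = 3 kHz.
3 kHz ≤ fs/2 = 11.9 kHz, appears at 3 kHz.
92.75 kHz mod fs = 21.35 kHz.
21.35 kHz > fs/2 = 11.9 kHz, folds to fs − 21.35 kHz = 2.45 kHz.
19.4 kHz > fs/2 = 11.9 kHz, folds to fs − 19.4 kHz = 4.4 kHz.
Distinct values: {2.45 kHz, 3 kHz, 4.4 kHz, 11.25 kHz}.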